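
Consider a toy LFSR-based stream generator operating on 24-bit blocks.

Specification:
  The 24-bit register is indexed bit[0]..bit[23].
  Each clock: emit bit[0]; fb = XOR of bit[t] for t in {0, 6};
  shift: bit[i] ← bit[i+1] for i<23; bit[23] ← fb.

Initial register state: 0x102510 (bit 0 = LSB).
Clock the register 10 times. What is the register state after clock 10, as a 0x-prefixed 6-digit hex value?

reg_0 = 0x102510
clock 1: out=0, reg = 0x081288
clock 2: out=0, reg = 0x040944
clock 3: out=0, reg = 0x8204A2
clock 4: out=0, reg = 0x410251
clock 5: out=1, reg = 0x208128
clock 6: out=0, reg = 0x104094
clock 7: out=0, reg = 0x08204A
clock 8: out=0, reg = 0x841025
clock 9: out=1, reg = 0xC20812
clock 10: out=0, reg = 0x610409

0x610409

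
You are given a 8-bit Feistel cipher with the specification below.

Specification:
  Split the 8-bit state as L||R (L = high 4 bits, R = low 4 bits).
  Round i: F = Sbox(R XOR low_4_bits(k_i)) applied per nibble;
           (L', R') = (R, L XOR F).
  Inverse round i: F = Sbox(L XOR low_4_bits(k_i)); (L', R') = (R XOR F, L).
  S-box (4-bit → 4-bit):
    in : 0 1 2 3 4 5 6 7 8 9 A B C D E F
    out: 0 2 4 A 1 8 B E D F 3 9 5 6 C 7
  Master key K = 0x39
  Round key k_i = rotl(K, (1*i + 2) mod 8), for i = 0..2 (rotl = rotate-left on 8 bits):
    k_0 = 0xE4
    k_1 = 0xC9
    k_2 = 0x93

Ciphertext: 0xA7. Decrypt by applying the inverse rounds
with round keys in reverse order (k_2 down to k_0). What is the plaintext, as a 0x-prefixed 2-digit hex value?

0xD8

s_0 = ciphertext = 0xA7
s_1 = InvRound(s_0, k_2) = 0x8A
s_2 = InvRound(s_1, k_1) = 0x88
s_3 = InvRound(s_2, k_0) = 0xD8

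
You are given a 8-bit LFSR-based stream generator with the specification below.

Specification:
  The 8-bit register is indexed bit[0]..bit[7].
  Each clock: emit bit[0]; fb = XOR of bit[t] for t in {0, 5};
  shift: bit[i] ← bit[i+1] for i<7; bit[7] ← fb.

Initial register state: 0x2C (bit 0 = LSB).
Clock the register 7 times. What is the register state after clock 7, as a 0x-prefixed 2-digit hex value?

reg_0 = 0x2C
clock 1: out=0, reg = 0x96
clock 2: out=0, reg = 0x4B
clock 3: out=1, reg = 0xA5
clock 4: out=1, reg = 0x52
clock 5: out=0, reg = 0x29
clock 6: out=1, reg = 0x14
clock 7: out=0, reg = 0x0A

0x0A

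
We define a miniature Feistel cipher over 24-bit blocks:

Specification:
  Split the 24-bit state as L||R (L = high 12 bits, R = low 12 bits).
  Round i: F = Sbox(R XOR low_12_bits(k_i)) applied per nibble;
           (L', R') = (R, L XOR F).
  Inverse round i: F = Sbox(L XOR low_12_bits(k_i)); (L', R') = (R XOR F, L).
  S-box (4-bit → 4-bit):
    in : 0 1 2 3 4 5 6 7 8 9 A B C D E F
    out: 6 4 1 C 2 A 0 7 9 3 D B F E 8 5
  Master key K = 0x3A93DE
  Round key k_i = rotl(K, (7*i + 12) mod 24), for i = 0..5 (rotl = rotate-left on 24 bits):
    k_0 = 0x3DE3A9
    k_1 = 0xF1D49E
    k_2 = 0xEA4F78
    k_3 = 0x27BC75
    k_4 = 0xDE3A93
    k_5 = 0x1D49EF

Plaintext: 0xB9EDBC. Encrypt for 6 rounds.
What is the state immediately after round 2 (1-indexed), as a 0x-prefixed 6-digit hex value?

0x3D4A91

s_0 = plaintext = 0xB9EDBC
s_1 = Round(s_0, k_0) = 0xDBC3D4
s_2 = Round(s_1, k_1) = 0x3D4A91
s_3 = Round(s_2, k_2) = 0xA91957
s_4 = Round(s_3, k_3) = 0x957080
s_5 = Round(s_4, k_4) = 0x08041B
s_6 = Round(s_5, k_5) = 0x41BED2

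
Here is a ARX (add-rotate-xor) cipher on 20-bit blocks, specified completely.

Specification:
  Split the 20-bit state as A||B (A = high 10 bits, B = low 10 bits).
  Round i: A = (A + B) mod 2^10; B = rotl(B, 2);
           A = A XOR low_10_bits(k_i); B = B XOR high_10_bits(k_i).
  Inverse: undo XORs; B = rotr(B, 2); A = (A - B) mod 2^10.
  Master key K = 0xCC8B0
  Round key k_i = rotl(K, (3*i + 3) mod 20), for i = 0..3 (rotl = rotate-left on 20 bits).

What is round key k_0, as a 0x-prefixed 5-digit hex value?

K = 0xCC8B0
k_0 = rotl(K, (3*0+3) mod 20) = rotl(K, 3) = 0x64586

0x64586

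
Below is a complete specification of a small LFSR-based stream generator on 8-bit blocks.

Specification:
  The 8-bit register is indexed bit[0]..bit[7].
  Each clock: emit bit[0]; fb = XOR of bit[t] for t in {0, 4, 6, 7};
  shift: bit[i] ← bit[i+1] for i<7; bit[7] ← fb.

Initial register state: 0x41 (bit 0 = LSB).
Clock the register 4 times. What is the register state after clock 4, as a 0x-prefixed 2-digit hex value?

0xC4

reg_0 = 0x41
clock 1: out=1, reg = 0x20
clock 2: out=0, reg = 0x10
clock 3: out=0, reg = 0x88
clock 4: out=0, reg = 0xC4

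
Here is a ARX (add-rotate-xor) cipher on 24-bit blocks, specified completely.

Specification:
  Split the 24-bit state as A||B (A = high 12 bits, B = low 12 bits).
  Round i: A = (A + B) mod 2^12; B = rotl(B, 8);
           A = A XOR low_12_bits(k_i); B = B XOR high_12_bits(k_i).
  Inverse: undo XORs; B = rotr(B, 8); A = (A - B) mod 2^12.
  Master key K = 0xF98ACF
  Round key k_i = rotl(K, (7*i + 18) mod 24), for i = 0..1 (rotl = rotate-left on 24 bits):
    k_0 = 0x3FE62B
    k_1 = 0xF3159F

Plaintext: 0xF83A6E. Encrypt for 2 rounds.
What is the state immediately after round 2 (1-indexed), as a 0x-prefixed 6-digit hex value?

s_0 = plaintext = 0xF83A6E
s_1 = Round(s_0, k_0) = 0xFDAD58
s_2 = Round(s_1, k_1) = 0x8AD7E4

0x8AD7E4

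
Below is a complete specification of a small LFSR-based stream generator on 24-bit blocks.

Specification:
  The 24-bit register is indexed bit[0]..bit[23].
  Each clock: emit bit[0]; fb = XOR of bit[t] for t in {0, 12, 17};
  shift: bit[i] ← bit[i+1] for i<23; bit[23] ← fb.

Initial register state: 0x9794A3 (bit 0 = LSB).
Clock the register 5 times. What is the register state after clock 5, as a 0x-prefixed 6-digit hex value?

0x8CBCA5

reg_0 = 0x9794A3
clock 1: out=1, reg = 0xCBCA51
clock 2: out=1, reg = 0x65E528
clock 3: out=0, reg = 0x32F294
clock 4: out=0, reg = 0x19794A
clock 5: out=0, reg = 0x8CBCA5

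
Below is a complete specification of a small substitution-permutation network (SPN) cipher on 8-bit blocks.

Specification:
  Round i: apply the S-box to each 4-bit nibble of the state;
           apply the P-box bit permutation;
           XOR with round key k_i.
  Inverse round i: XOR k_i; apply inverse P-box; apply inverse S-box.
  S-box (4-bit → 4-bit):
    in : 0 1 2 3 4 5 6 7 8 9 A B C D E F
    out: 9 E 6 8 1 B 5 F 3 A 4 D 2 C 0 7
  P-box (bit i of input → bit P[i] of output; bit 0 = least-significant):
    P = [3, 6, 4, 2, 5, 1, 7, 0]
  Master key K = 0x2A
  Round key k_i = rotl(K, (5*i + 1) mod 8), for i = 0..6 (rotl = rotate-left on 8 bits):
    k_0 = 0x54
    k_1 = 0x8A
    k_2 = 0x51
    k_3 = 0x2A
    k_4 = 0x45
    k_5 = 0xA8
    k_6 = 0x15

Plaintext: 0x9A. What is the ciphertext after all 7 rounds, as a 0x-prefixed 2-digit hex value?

s_0 = plaintext = 0x9A
s_1 = Round(s_0, k_0) = 0x47
s_2 = Round(s_1, k_1) = 0xF6
s_3 = Round(s_2, k_2) = 0xEB
s_4 = Round(s_3, k_3) = 0x36
s_5 = Round(s_4, k_4) = 0x5C
s_6 = Round(s_5, k_5) = 0xCB
s_7 = Round(s_6, k_6) = 0x0B

0x0B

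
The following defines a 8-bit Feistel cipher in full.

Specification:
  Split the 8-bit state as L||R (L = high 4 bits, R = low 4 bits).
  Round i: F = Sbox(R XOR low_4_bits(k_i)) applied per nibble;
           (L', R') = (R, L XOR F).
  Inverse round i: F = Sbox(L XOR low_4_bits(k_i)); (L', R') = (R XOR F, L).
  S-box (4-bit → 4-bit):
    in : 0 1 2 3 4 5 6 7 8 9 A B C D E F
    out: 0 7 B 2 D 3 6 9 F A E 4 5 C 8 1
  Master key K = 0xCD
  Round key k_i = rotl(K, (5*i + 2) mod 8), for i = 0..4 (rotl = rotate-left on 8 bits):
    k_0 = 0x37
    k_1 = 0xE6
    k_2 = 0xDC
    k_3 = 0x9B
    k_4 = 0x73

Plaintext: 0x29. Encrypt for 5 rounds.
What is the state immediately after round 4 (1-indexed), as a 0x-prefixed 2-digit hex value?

s_0 = plaintext = 0x29
s_1 = Round(s_0, k_0) = 0x9A
s_2 = Round(s_1, k_1) = 0xAC
s_3 = Round(s_2, k_2) = 0xCA
s_4 = Round(s_3, k_3) = 0xAB
s_5 = Round(s_4, k_4) = 0xB5

0xAB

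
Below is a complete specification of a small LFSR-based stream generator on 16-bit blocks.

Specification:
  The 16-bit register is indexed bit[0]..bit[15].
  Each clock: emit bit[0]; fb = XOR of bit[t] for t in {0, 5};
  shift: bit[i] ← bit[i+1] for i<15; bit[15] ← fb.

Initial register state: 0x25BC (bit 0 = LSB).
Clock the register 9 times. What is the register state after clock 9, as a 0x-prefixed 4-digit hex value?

reg_0 = 0x25BC
clock 1: out=0, reg = 0x92DE
clock 2: out=0, reg = 0x496F
clock 3: out=1, reg = 0x24B7
clock 4: out=1, reg = 0x125B
clock 5: out=1, reg = 0x892D
clock 6: out=1, reg = 0x4496
clock 7: out=0, reg = 0x224B
clock 8: out=1, reg = 0x9125
clock 9: out=1, reg = 0x4892

0x4892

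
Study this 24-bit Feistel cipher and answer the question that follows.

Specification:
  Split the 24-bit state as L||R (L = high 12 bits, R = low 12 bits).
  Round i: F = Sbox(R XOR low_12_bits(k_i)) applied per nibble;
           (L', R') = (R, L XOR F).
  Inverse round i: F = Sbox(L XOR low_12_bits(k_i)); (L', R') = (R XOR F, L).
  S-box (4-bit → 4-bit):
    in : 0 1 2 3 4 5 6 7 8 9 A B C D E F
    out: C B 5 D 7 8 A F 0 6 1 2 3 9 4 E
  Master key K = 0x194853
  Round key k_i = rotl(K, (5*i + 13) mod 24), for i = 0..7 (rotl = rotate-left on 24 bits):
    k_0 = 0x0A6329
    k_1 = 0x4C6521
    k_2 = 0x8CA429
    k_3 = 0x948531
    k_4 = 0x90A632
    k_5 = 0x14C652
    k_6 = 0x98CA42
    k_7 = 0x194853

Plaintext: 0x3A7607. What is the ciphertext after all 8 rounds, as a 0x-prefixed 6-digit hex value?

s_0 = plaintext = 0x3A7607
s_1 = Round(s_0, k_0) = 0x607BF3
s_2 = Round(s_1, k_1) = 0xBF3292
s_3 = Round(s_2, k_2) = 0x2921D1
s_4 = Round(s_3, k_3) = 0x1D15DE
s_5 = Round(s_4, k_4) = 0x5DEC92
s_6 = Round(s_5, k_5) = 0xC924E2
s_7 = Round(s_6, k_6) = 0x4E288E
s_8 = Round(s_7, k_7) = 0x88E87B

0x88E87B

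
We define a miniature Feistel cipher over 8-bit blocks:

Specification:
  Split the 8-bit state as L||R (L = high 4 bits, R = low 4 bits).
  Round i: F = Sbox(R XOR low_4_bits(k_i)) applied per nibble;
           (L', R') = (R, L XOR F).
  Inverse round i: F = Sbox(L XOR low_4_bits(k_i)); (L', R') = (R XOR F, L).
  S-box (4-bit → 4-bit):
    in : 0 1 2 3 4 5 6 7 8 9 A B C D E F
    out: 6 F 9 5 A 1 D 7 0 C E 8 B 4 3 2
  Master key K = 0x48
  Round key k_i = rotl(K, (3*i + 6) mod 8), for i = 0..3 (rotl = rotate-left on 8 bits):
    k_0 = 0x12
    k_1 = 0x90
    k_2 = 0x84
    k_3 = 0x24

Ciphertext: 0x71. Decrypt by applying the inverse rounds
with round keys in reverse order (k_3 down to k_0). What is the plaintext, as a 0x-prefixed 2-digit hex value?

0xDB

s_0 = ciphertext = 0x71
s_1 = InvRound(s_0, k_3) = 0x47
s_2 = InvRound(s_1, k_2) = 0x14
s_3 = InvRound(s_2, k_1) = 0xB1
s_4 = InvRound(s_3, k_0) = 0xDB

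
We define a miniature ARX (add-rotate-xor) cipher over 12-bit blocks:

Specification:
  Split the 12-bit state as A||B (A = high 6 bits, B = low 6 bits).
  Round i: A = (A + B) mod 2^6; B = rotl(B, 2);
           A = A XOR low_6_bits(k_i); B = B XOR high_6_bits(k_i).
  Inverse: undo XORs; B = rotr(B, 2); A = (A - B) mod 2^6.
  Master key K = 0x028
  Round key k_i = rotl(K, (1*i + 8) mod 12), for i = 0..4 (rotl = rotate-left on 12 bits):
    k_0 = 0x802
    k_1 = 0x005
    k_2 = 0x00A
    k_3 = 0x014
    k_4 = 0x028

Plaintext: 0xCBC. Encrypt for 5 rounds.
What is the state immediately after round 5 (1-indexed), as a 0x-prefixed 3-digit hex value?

s_0 = plaintext = 0xCBC
s_1 = Round(s_0, k_0) = 0xB13
s_2 = Round(s_1, k_1) = 0xE8D
s_3 = Round(s_2, k_2) = 0x374
s_4 = Round(s_3, k_3) = 0x553
s_5 = Round(s_4, k_4) = 0x00D

0x00D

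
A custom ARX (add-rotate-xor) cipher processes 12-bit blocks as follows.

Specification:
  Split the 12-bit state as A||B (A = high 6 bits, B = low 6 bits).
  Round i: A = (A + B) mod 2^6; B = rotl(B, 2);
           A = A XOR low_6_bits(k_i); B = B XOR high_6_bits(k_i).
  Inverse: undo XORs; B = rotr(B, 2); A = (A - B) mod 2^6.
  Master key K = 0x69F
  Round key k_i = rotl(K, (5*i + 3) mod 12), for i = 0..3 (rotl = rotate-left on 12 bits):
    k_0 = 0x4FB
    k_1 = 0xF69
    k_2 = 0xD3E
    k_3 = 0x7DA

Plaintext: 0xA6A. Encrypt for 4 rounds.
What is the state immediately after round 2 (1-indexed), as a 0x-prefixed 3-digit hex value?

s_0 = plaintext = 0xA6A
s_1 = Round(s_0, k_0) = 0xA39
s_2 = Round(s_1, k_1) = 0x21A
s_3 = Round(s_2, k_2) = 0x71D
s_4 = Round(s_3, k_3) = 0x8EA

0x21A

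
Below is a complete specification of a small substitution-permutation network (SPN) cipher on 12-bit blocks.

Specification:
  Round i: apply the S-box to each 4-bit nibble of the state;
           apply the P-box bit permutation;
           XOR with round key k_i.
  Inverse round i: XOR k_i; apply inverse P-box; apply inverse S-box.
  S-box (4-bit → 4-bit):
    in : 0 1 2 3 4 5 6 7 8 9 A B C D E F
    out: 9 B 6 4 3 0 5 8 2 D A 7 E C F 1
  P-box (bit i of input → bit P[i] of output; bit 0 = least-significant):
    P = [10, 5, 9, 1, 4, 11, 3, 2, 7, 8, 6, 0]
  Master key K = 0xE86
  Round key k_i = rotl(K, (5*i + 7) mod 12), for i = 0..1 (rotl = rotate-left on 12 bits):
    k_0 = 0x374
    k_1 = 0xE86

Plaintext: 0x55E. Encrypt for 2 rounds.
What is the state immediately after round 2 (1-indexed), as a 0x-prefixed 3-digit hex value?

0x886

s_0 = plaintext = 0x55E
s_1 = Round(s_0, k_0) = 0x556
s_2 = Round(s_1, k_1) = 0x886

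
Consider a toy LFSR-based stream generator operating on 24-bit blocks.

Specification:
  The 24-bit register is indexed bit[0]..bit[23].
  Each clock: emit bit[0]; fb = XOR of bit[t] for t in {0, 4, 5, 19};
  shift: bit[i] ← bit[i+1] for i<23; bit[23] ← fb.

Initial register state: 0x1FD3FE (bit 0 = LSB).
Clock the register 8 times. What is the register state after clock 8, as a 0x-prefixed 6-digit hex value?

0xFD1FD3

reg_0 = 0x1FD3FE
clock 1: out=0, reg = 0x8FE9FF
clock 2: out=1, reg = 0x47F4FF
clock 3: out=1, reg = 0xA3FA7F
clock 4: out=1, reg = 0xD1FD3F
clock 5: out=1, reg = 0xE8FE9F
clock 6: out=1, reg = 0xF47F4F
clock 7: out=1, reg = 0xFA3FA7
clock 8: out=1, reg = 0xFD1FD3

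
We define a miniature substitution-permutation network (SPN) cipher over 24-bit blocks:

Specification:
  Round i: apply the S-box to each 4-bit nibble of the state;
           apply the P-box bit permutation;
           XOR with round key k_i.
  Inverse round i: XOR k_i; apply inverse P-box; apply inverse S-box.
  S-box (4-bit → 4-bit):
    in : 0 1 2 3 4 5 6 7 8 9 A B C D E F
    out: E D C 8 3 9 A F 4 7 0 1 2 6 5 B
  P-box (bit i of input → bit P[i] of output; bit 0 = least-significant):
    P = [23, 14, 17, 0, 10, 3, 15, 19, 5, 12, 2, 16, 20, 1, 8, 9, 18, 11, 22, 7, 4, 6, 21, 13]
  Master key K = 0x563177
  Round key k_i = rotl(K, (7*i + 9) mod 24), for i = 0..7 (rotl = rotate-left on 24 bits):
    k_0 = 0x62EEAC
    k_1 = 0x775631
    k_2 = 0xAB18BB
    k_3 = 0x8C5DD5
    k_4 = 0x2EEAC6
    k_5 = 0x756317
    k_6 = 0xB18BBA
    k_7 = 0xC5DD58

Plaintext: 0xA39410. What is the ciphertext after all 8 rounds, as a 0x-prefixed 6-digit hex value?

s_0 = plaintext = 0xA39410
s_1 = Round(s_0, k_0) = 0x783B0F
s_2 = Round(s_1, k_1) = 0x9FB448
s_3 = Round(s_2, k_2) = 0x9D0443
s_4 = Round(s_3, k_3) = 0xEC42AE
s_5 = Round(s_4, k_4) = 0x9DE2D0
s_6 = Round(s_5, k_5) = 0x06AA4A
s_7 = Round(s_6, k_6) = 0x91A772
s_8 = Round(s_7, k_7) = 0xAA49A5

0xAA49A5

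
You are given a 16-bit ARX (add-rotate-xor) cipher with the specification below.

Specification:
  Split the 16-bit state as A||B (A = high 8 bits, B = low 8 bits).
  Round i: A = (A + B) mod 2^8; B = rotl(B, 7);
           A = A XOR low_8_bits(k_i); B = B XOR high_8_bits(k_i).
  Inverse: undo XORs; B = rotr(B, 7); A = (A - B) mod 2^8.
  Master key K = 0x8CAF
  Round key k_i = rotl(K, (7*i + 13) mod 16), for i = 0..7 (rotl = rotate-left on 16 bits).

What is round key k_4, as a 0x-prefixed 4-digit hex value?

0x5F19

K = 0x8CAF
k_0 = rotl(K, (7*0+13) mod 16) = rotl(K, 13) = 0xF195
k_1 = rotl(K, (7*1+13) mod 16) = rotl(K, 4) = 0xCAF8
k_2 = rotl(K, (7*2+13) mod 16) = rotl(K, 11) = 0x7C65
k_3 = rotl(K, (7*3+13) mod 16) = rotl(K, 2) = 0x32BE
k_4 = rotl(K, (7*4+13) mod 16) = rotl(K, 9) = 0x5F19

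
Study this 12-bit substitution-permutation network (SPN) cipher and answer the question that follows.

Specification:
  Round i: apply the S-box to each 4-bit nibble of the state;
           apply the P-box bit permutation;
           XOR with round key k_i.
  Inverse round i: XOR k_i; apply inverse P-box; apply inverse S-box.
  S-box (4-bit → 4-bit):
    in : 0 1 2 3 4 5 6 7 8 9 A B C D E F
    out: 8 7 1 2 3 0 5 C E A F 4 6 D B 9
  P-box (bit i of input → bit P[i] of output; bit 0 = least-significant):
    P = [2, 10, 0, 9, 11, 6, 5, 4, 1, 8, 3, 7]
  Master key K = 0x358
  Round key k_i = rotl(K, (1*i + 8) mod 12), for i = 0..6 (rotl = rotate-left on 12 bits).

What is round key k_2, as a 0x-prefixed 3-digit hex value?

K = 0x358
k_0 = rotl(K, (1*0+8) mod 12) = rotl(K, 8) = 0x835
k_1 = rotl(K, (1*1+8) mod 12) = rotl(K, 9) = 0x06B
k_2 = rotl(K, (1*2+8) mod 12) = rotl(K, 10) = 0x0D6

0x0D6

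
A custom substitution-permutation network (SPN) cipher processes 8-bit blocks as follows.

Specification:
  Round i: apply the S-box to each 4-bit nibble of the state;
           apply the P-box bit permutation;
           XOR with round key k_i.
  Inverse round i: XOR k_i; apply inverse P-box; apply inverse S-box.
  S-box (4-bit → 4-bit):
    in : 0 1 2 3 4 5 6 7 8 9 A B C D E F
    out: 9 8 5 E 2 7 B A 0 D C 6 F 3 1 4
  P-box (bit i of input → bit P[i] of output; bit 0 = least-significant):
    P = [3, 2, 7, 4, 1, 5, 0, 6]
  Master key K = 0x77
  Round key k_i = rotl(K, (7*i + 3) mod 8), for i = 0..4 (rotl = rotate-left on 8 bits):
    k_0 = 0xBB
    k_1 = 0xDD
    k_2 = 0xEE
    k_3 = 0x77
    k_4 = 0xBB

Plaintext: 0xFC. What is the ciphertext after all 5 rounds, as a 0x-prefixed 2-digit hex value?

0x02

s_0 = plaintext = 0xFC
s_1 = Round(s_0, k_0) = 0x26
s_2 = Round(s_1, k_1) = 0xC2
s_3 = Round(s_2, k_2) = 0x05
s_4 = Round(s_3, k_3) = 0xB9
s_5 = Round(s_4, k_4) = 0x02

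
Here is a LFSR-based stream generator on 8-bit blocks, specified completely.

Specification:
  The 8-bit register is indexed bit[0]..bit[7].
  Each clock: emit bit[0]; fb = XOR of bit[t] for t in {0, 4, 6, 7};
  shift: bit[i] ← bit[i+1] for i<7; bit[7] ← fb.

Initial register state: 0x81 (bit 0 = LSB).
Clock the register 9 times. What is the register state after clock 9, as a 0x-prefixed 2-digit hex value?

reg_0 = 0x81
clock 1: out=1, reg = 0x40
clock 2: out=0, reg = 0xA0
clock 3: out=0, reg = 0xD0
clock 4: out=0, reg = 0xE8
clock 5: out=0, reg = 0x74
clock 6: out=0, reg = 0x3A
clock 7: out=0, reg = 0x9D
clock 8: out=1, reg = 0xCE
clock 9: out=0, reg = 0x67

0x67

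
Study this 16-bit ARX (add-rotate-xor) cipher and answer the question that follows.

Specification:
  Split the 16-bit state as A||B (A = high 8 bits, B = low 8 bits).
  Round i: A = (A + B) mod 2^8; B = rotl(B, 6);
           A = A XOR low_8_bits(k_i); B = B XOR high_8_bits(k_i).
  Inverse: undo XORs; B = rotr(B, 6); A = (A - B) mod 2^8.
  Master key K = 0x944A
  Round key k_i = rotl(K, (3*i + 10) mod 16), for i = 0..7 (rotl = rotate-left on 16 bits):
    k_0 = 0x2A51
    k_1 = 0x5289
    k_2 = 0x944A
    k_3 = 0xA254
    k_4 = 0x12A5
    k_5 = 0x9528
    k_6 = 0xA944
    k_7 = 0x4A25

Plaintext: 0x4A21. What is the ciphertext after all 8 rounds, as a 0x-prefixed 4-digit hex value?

0x421A

s_0 = plaintext = 0x4A21
s_1 = Round(s_0, k_0) = 0x3A62
s_2 = Round(s_1, k_1) = 0x15CA
s_3 = Round(s_2, k_2) = 0x9526
s_4 = Round(s_3, k_3) = 0xEF2B
s_5 = Round(s_4, k_4) = 0xBFD8
s_6 = Round(s_5, k_5) = 0xBFA3
s_7 = Round(s_6, k_6) = 0x2641
s_8 = Round(s_7, k_7) = 0x421A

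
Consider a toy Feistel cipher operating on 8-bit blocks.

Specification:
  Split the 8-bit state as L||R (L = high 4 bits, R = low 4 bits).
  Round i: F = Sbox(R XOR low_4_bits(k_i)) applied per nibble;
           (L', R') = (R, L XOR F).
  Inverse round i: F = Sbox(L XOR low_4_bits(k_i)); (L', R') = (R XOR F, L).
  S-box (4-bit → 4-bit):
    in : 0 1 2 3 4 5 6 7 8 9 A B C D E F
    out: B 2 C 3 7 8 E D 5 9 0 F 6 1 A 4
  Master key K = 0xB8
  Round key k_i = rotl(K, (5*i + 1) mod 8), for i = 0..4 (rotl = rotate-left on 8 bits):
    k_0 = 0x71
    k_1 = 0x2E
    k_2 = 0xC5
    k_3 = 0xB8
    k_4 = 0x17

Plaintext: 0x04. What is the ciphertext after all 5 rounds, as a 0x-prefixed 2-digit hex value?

0xDC

s_0 = plaintext = 0x04
s_1 = Round(s_0, k_0) = 0x48
s_2 = Round(s_1, k_1) = 0x8A
s_3 = Round(s_2, k_2) = 0xAC
s_4 = Round(s_3, k_3) = 0xCD
s_5 = Round(s_4, k_4) = 0xDC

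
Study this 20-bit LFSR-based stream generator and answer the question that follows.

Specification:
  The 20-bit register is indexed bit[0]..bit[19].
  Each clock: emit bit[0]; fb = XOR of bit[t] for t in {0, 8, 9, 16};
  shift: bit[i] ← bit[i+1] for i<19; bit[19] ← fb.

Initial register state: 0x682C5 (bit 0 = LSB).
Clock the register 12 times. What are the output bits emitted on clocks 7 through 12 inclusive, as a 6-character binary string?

110100

reg_0 = 0x682C5
clock 1: out=1, reg = 0x34162
clock 2: out=0, reg = 0x1A0B1
clock 3: out=1, reg = 0x0D058
clock 4: out=0, reg = 0x0682C
clock 5: out=0, reg = 0x03416
clock 6: out=0, reg = 0x01A0B
clock 7: out=1, reg = 0x00D05
clock 8: out=1, reg = 0x00682
clock 9: out=0, reg = 0x80341
clock 10: out=1, reg = 0xC01A0
clock 11: out=0, reg = 0xE00D0
clock 12: out=0, reg = 0x70068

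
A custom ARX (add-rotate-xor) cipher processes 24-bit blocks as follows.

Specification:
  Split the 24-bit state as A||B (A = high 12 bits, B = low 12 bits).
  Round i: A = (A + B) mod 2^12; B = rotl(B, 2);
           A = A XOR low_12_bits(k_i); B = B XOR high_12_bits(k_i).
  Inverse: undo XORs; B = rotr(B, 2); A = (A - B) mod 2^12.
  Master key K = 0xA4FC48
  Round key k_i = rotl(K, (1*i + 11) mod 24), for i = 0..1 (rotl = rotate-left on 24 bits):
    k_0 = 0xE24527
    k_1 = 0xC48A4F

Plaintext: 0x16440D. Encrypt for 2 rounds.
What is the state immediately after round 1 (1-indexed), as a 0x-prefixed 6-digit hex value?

0x056E11

s_0 = plaintext = 0x16440D
s_1 = Round(s_0, k_0) = 0x056E11
s_2 = Round(s_1, k_1) = 0x42840F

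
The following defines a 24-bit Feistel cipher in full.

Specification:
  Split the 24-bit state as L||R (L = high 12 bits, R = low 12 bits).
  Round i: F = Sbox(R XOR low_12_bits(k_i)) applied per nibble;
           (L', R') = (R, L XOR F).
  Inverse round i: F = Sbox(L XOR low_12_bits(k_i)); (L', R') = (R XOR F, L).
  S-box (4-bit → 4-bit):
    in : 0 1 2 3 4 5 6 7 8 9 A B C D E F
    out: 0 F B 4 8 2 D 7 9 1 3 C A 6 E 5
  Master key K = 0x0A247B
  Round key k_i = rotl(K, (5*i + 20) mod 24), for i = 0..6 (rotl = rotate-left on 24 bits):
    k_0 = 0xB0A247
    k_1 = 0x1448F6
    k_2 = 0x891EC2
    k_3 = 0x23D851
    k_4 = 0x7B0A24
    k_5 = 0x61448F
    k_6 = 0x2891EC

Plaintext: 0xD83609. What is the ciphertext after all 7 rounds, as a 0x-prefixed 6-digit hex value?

s_0 = plaintext = 0xD83609
s_1 = Round(s_0, k_0) = 0x60950D
s_2 = Round(s_1, k_1) = 0x50D055
s_3 = Round(s_2, k_2) = 0x055B1A
s_4 = Round(s_3, k_3) = 0xB1A4D9
s_5 = Round(s_4, k_4) = 0x4D954C
s_6 = Round(s_5, k_5) = 0x54CB7D
s_7 = Round(s_6, k_6) = 0xB7D653

0xB7D653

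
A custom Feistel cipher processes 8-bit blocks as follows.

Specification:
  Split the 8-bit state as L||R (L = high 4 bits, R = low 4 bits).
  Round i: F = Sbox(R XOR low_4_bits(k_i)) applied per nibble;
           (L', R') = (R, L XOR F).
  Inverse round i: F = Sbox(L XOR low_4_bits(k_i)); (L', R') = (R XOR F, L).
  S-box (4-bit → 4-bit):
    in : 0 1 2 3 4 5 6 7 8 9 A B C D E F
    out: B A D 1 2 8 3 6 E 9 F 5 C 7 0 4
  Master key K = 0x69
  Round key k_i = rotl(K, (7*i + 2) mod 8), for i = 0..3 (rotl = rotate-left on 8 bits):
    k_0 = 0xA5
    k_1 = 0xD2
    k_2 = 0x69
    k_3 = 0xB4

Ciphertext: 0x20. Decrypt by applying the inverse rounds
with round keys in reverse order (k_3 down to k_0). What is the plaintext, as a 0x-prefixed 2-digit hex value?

0x07

s_0 = ciphertext = 0x20
s_1 = InvRound(s_0, k_3) = 0x32
s_2 = InvRound(s_1, k_2) = 0xD3
s_3 = InvRound(s_2, k_1) = 0x7D
s_4 = InvRound(s_3, k_0) = 0x07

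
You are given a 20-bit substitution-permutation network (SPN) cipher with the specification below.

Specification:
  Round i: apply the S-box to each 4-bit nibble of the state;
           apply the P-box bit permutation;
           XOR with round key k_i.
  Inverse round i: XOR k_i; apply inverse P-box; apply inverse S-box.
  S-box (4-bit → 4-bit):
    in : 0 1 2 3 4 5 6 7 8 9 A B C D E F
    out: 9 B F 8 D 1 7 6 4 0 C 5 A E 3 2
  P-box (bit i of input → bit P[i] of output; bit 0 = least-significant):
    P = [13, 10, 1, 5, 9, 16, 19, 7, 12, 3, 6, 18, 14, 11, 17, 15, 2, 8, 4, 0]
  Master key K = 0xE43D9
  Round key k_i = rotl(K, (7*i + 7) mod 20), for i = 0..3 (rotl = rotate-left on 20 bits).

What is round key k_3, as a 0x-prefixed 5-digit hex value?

K = 0xE43D9
k_0 = rotl(K, (7*0+7) mod 20) = rotl(K, 7) = 0x1ECF2
k_1 = rotl(K, (7*1+7) mod 20) = rotl(K, 14) = 0x6790F
k_2 = rotl(K, (7*2+7) mod 20) = rotl(K, 1) = 0xC87B3
k_3 = rotl(K, (7*3+7) mod 20) = rotl(K, 8) = 0x3D9E4

0x3D9E4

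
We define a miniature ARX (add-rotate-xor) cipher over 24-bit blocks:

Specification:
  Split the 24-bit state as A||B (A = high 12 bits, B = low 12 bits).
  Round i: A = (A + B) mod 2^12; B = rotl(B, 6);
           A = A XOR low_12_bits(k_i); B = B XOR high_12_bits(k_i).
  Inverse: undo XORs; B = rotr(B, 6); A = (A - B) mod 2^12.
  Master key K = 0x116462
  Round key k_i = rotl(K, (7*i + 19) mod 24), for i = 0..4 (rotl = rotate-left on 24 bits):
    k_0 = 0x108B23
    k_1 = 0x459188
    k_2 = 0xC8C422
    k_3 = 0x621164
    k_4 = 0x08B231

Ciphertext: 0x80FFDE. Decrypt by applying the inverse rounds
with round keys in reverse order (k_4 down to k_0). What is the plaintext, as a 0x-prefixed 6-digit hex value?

0x0A4633

s_0 = ciphertext = 0x80FFDE
s_1 = InvRound(s_0, k_4) = 0x4C157D
s_2 = InvRound(s_1, k_3) = 0xE9870D
s_3 = InvRound(s_2, k_2) = 0xA4C06E
s_4 = InvRound(s_3, k_1) = 0xDF4DD0
s_5 = InvRound(s_4, k_0) = 0x0A4633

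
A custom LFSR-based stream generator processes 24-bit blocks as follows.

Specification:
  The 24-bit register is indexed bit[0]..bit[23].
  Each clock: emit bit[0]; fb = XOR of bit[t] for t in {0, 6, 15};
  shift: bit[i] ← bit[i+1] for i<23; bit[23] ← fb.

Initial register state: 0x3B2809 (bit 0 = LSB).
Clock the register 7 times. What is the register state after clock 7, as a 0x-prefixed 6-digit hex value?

0xBE7650

reg_0 = 0x3B2809
clock 1: out=1, reg = 0x9D9404
clock 2: out=0, reg = 0xCECA02
clock 3: out=0, reg = 0xE76501
clock 4: out=1, reg = 0xF3B280
clock 5: out=0, reg = 0xF9D940
clock 6: out=0, reg = 0x7CECA0
clock 7: out=0, reg = 0xBE7650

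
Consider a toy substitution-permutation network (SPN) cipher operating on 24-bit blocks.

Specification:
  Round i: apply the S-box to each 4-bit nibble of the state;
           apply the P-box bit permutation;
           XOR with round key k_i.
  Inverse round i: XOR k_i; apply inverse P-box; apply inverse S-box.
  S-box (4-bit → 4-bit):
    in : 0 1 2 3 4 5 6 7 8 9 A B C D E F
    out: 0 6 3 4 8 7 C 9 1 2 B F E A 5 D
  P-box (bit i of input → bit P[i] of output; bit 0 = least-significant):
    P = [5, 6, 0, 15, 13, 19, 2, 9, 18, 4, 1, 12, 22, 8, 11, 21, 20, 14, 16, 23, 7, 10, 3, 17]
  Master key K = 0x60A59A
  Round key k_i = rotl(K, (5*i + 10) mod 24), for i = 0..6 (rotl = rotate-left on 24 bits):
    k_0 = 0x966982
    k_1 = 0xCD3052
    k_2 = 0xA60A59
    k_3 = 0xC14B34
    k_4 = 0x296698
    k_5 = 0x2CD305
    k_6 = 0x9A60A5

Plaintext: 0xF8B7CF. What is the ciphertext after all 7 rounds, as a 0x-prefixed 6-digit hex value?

s_0 = plaintext = 0xF8B7CF
s_1 = Round(s_0, k_0) = 0xE8F22F
s_2 = Round(s_1, k_1) = 0xB198EB
s_3 = Round(s_2, k_2) = 0xA1EFB4
s_4 = Round(s_3, k_3) = 0x8EB5B2
s_5 = Round(s_4, k_4) = 0x544D6E
s_6 = Round(s_5, k_5) = 0x8CC5B8
s_7 = Round(s_6, k_6) = 0x370B13

0x370B13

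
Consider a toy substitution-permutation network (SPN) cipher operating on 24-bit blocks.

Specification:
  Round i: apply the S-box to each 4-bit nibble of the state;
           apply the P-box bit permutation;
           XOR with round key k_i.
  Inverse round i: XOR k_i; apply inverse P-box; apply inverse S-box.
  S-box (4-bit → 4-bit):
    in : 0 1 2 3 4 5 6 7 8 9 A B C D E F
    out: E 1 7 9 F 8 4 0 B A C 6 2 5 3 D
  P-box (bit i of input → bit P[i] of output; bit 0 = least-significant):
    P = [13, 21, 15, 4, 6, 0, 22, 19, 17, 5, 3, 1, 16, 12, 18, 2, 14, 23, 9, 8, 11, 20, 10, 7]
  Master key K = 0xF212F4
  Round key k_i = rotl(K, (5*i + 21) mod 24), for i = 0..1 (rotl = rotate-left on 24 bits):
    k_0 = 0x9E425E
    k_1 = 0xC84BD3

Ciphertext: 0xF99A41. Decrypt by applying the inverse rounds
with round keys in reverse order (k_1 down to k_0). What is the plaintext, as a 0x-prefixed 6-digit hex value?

s_0 = ciphertext = 0xF99A41
s_1 = InvRound(s_0, k_1) = 0x93E570
s_2 = InvRound(s_1, k_0) = 0x6AF05D

0x6AF05D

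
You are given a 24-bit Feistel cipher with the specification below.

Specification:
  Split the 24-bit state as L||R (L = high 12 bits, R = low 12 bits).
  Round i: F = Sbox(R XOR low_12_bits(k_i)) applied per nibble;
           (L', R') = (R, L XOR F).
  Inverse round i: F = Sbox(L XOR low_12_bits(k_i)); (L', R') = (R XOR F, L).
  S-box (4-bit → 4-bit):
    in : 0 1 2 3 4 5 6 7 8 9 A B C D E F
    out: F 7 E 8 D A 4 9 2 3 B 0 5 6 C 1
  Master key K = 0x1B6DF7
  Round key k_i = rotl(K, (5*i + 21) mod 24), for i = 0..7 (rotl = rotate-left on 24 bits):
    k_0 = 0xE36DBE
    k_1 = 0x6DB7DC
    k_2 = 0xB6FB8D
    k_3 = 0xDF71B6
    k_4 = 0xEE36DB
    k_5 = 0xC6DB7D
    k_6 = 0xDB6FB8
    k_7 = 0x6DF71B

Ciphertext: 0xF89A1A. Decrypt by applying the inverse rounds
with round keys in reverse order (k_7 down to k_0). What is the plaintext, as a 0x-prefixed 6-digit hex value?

0xC2FA28

s_0 = ciphertext = 0xF89A1A
s_1 = InvRound(s_0, k_7) = 0x824F89
s_2 = InvRound(s_1, k_6) = 0x6BC824
s_3 = InvRound(s_2, k_5) = 0xE736BC
s_4 = InvRound(s_3, k_4) = 0x40EE73
s_5 = InvRound(s_4, k_3) = 0x47140E
s_6 = InvRound(s_5, k_2) = 0x51B471
s_7 = InvRound(s_6, k_1) = 0xA2851B
s_8 = InvRound(s_7, k_0) = 0xC2FA28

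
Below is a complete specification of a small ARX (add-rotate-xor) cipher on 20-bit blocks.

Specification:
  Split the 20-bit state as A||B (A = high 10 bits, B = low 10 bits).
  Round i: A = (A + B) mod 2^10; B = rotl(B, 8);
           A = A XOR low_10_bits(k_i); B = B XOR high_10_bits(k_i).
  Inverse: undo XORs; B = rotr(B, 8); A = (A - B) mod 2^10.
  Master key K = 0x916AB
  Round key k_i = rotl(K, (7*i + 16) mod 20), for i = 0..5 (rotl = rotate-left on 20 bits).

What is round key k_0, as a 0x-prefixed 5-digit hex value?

K = 0x916AB
k_0 = rotl(K, (7*0+16) mod 20) = rotl(K, 16) = 0xB916A

0xB916A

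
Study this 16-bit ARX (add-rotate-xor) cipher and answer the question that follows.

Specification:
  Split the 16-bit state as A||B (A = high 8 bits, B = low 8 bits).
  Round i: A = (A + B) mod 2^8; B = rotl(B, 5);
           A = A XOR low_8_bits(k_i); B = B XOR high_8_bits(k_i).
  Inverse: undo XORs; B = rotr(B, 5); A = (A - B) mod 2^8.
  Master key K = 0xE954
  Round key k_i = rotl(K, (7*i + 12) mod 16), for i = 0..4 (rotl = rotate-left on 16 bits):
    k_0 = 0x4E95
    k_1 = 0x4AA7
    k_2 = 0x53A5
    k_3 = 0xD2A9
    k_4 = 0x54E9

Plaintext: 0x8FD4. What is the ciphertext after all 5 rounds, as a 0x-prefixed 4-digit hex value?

s_0 = plaintext = 0x8FD4
s_1 = Round(s_0, k_0) = 0xF6D4
s_2 = Round(s_1, k_1) = 0x6DD0
s_3 = Round(s_2, k_2) = 0x9849
s_4 = Round(s_3, k_3) = 0x48FB
s_5 = Round(s_4, k_4) = 0xAA2B

0xAA2B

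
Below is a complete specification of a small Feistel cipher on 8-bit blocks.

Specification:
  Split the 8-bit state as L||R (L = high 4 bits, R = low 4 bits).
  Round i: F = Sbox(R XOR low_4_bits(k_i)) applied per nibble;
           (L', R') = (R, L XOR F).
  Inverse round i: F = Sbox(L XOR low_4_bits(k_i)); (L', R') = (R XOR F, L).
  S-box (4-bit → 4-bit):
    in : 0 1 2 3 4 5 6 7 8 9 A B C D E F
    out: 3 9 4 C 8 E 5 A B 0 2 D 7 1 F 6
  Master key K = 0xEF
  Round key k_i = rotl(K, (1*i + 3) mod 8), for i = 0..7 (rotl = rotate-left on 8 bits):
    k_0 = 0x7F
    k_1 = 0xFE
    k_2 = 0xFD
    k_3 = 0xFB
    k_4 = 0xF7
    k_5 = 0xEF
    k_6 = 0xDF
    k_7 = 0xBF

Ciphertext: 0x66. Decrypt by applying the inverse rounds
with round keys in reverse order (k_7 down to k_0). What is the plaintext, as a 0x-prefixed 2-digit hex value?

s_0 = ciphertext = 0x66
s_1 = InvRound(s_0, k_7) = 0x66
s_2 = InvRound(s_1, k_6) = 0x66
s_3 = InvRound(s_2, k_5) = 0x66
s_4 = InvRound(s_3, k_4) = 0xF6
s_5 = InvRound(s_4, k_3) = 0xEF
s_6 = InvRound(s_5, k_2) = 0x3E
s_7 = InvRound(s_6, k_1) = 0xF3
s_8 = InvRound(s_7, k_0) = 0x0F

0x0F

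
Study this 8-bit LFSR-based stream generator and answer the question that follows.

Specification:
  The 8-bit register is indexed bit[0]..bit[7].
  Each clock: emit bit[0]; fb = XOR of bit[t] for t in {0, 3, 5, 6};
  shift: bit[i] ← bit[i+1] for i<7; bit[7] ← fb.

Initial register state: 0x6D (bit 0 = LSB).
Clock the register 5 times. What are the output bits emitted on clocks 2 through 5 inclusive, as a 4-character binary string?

reg_0 = 0x6D
clock 1: out=1, reg = 0x36
clock 2: out=0, reg = 0x9B
clock 3: out=1, reg = 0x4D
clock 4: out=1, reg = 0xA6
clock 5: out=0, reg = 0xD3

0110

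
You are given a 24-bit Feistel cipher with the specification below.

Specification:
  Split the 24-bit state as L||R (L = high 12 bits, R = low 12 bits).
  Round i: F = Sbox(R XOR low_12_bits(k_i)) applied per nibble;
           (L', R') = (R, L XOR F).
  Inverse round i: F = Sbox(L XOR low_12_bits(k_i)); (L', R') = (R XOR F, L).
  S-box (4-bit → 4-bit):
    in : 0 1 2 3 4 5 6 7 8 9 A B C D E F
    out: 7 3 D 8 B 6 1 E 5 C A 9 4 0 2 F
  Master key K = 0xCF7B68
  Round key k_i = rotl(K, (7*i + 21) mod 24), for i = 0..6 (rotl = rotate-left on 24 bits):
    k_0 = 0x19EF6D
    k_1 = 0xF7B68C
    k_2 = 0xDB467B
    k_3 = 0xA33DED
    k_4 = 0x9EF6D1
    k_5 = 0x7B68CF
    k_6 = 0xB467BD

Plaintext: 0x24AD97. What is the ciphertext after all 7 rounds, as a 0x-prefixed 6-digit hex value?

0x6FDAFC

s_0 = plaintext = 0x24AD97
s_1 = Round(s_0, k_0) = 0xD97FB0
s_2 = Round(s_1, k_1) = 0xFB0113
s_3 = Round(s_2, k_2) = 0x1131A5
s_4 = Round(s_3, k_3) = 0x1A55A6
s_5 = Round(s_4, k_4) = 0x5A694B
s_6 = Round(s_5, k_5) = 0x94B6FD
s_7 = Round(s_6, k_6) = 0x6FDAFC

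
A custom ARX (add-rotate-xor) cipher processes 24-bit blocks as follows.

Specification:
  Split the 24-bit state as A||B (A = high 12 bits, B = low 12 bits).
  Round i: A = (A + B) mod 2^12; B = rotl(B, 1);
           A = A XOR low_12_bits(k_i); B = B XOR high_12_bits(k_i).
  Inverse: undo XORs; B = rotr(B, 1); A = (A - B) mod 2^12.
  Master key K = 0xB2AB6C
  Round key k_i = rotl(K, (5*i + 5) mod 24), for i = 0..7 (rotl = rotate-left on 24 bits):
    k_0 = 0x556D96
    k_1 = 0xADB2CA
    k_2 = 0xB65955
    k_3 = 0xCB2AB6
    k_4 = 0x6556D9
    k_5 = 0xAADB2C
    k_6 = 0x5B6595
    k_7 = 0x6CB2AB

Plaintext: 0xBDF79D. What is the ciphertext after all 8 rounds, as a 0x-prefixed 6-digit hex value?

0x1B3298

s_0 = plaintext = 0xBDF79D
s_1 = Round(s_0, k_0) = 0xEEAA6C
s_2 = Round(s_1, k_1) = 0xB9CE02
s_3 = Round(s_2, k_2) = 0x0CB760
s_4 = Round(s_3, k_3) = 0x29D272
s_5 = Round(s_4, k_4) = 0x3D62B1
s_6 = Round(s_5, k_5) = 0xDABFCF
s_7 = Round(s_6, k_6) = 0x8EFA29
s_8 = Round(s_7, k_7) = 0x1B3298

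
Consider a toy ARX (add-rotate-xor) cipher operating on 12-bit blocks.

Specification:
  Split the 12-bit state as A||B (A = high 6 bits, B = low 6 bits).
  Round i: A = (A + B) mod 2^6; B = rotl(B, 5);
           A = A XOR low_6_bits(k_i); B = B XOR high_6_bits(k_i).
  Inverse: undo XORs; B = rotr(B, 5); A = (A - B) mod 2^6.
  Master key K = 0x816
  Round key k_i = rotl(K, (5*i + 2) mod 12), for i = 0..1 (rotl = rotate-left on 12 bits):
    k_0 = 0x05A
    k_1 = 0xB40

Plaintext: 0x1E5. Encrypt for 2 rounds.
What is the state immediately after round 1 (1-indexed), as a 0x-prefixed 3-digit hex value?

0xDB3

s_0 = plaintext = 0x1E5
s_1 = Round(s_0, k_0) = 0xDB3
s_2 = Round(s_1, k_1) = 0xA54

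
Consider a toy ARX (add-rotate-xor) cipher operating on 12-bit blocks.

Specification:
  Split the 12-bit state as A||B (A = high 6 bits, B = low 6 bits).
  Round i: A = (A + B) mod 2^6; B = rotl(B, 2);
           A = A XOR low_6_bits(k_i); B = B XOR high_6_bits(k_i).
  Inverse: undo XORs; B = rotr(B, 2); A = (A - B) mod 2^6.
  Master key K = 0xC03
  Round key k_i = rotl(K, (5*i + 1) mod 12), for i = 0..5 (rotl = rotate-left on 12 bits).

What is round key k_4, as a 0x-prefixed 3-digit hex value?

K = 0xC03
k_0 = rotl(K, (5*0+1) mod 12) = rotl(K, 1) = 0x807
k_1 = rotl(K, (5*1+1) mod 12) = rotl(K, 6) = 0x0F0
k_2 = rotl(K, (5*2+1) mod 12) = rotl(K, 11) = 0xE01
k_3 = rotl(K, (5*3+1) mod 12) = rotl(K, 4) = 0x03C
k_4 = rotl(K, (5*4+1) mod 12) = rotl(K, 9) = 0x780

0x780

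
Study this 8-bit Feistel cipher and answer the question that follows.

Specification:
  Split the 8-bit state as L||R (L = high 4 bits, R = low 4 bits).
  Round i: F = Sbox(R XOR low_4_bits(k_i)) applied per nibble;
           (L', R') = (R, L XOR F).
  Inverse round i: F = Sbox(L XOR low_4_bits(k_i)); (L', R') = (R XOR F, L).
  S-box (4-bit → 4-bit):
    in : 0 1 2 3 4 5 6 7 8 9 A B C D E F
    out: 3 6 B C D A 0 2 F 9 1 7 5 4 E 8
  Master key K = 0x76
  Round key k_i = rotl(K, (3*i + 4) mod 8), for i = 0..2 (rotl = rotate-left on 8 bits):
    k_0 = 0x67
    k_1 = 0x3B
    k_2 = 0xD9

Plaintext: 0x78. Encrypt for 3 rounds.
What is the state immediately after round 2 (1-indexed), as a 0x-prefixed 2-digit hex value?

0xF5

s_0 = plaintext = 0x78
s_1 = Round(s_0, k_0) = 0x8F
s_2 = Round(s_1, k_1) = 0xF5
s_3 = Round(s_2, k_2) = 0x5A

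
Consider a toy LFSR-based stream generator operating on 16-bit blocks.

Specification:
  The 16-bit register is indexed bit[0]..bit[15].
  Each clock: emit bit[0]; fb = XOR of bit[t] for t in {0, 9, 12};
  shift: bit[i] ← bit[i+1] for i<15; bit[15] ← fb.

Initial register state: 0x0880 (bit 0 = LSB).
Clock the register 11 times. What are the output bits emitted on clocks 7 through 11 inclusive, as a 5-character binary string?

01000

reg_0 = 0x0880
clock 1: out=0, reg = 0x0440
clock 2: out=0, reg = 0x0220
clock 3: out=0, reg = 0x8110
clock 4: out=0, reg = 0x4088
clock 5: out=0, reg = 0x2044
clock 6: out=0, reg = 0x1022
clock 7: out=0, reg = 0x8811
clock 8: out=1, reg = 0xC408
clock 9: out=0, reg = 0x6204
clock 10: out=0, reg = 0xB102
clock 11: out=0, reg = 0xD881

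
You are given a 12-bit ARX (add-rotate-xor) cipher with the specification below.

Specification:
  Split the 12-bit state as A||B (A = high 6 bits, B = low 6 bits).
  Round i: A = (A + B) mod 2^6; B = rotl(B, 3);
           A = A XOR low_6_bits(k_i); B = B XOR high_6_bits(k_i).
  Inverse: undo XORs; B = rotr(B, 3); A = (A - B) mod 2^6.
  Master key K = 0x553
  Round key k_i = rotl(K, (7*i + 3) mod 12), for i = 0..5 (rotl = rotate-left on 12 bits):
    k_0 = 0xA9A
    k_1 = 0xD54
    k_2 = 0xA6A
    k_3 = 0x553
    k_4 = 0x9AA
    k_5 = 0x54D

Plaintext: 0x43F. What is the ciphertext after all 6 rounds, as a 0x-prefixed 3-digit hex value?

s_0 = plaintext = 0x43F
s_1 = Round(s_0, k_0) = 0x555
s_2 = Round(s_1, k_1) = 0xF9F
s_3 = Round(s_2, k_2) = 0xDD2
s_4 = Round(s_3, k_3) = 0x687
s_5 = Round(s_4, k_4) = 0x2DE
s_6 = Round(s_5, k_5) = 0x926

0x926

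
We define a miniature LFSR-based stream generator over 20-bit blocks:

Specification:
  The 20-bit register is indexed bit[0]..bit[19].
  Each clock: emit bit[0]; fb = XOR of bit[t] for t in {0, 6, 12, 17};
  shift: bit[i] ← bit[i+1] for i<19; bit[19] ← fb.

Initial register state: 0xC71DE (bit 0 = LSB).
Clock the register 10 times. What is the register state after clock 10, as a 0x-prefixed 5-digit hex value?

0x0631C

reg_0 = 0xC71DE
clock 1: out=0, reg = 0x638EF
clock 2: out=1, reg = 0x31C77
clock 3: out=1, reg = 0x18E3B
clock 4: out=1, reg = 0x8C71D
clock 5: out=1, reg = 0xC638E
clock 6: out=0, reg = 0x631C7
clock 7: out=1, reg = 0x318E3
clock 8: out=1, reg = 0x18C71
clock 9: out=1, reg = 0x0C638
clock 10: out=0, reg = 0x0631C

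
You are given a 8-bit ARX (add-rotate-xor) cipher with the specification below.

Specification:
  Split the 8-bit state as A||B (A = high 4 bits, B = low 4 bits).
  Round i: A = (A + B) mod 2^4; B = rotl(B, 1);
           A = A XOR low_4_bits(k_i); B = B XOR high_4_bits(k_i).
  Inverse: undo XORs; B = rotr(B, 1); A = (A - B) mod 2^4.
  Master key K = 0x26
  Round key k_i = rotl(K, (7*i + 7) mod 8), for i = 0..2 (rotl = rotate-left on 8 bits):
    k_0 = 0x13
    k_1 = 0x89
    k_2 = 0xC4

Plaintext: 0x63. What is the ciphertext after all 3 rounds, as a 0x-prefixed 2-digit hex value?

0xA0

s_0 = plaintext = 0x63
s_1 = Round(s_0, k_0) = 0xA7
s_2 = Round(s_1, k_1) = 0x86
s_3 = Round(s_2, k_2) = 0xA0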